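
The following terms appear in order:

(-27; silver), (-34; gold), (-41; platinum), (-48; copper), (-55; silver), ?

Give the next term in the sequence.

First component goes -27, -34, -41, -48, -55 → -62 (−7 each step).
Metal: repeats silver → gold → platinum → copper; silver, gold, platinum, copper, silver → gold.
So the next term is (-62; gold).

(-62; gold)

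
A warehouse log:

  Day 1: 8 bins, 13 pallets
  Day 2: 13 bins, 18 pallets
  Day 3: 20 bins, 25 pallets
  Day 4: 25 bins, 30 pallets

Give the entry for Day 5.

32 bins, 37 pallets

Bins: 8, 13, 20, 25 → 32 (alternating steps +5, +7, +5, +7, …).
Pallets: always 5 more than the bins; 13, 18, 25, 30 → 37.
Putting it together: 32 bins, 37 pallets.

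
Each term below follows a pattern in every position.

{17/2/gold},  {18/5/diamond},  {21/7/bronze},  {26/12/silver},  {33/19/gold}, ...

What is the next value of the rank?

Rank goes gold, diamond, bronze, silver, gold → diamond (repeats gold → diamond → bronze → silver).

diamond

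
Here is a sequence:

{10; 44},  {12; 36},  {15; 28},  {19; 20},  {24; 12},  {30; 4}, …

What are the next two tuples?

{37; -4}, {45; -12}

First slot: 10, 12, 15, 19, 24, 30 → 37 → 45 (differences are 2, 3, 4, … (increasing by 1 each time)).
Second slot: −8 each step, so 44, 36, 28, 20, 12, 4 → -4 → -12.
So the next two tuples are {37; -4} and {45; -12}.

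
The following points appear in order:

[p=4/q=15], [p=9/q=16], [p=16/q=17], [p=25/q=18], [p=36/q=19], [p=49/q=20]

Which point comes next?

[p=64/q=21]

P: 4, 9, 16, 25, 36, 49 → 64 (perfect squares: 2², 3², 4², …).
For the q, +1 each step: 15, 16, 17, 18, 19, 20 → 21.
So the next point is [p=64/q=21].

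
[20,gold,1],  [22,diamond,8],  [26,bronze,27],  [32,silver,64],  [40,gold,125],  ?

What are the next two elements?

[50,diamond,216], [62,bronze,343]

First coordinate: 20, 22, 26, 32, 40 → 50 → 62 (differences are 2, 4, 6, … (increasing by 2 each time)).
Rank — repeats gold → diamond → bronze → silver: gold, diamond, bronze, silver, gold → diamond → bronze.
Third coordinate: 1, 8, 27, 64, 125 → 216 → 343 (perfect cubes: 1³, 2³, 3³, …).
So the next two elements are [50,diamond,216] and [62,bronze,343].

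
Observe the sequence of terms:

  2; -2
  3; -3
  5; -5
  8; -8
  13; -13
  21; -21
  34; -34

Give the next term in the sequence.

55; -55

For the first entry, each term is the sum of the two before it: 2, 3, 5, 8, 13, 21, 34 → 55.
Second entry goes -2, -3, -5, -8, -13, -21, -34 → -55 (always the negative of the first entry).
Combining the parts gives 55; -55.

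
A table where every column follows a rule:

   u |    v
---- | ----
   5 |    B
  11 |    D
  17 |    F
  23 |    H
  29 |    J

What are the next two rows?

Column u: +6 each step, so 5, 11, 17, 23, 29 → 35 → 41.
For the column v, letters move forward 2 places in the alphabet: B, D, F, H, J → L → N.
Putting the parts together: 35  L and then 41  N.

35  L; 41  N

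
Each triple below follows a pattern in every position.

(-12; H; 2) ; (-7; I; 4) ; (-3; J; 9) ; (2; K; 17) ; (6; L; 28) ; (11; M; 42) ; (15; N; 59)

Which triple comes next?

For the first value, alternating steps +5, +4, +5, +4, …: -12, -7, -3, 2, 6, 11, 15 → 20.
Letter: letters move forward 1 place in the alphabet; H, I, J, K, L, M, N → O.
Third value: 2, 4, 9, 17, 28, 42, 59 → 79 (differences are 2, 5, 8, … (increasing by 3 each time)).
So the next triple is (20; O; 79).

(20; O; 79)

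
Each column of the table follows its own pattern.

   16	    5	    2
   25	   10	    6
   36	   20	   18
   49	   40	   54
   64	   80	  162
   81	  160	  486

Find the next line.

100  320  1458

For the first component, perfect squares: 4², 5², 6², …: 16, 25, 36, 49, 64, 81 → 100.
Second component: ×2 each step, so 5, 10, 20, 40, 80, 160 → 320.
For the third component, ×3 each step: 2, 6, 18, 54, 162, 486 → 1458.
Putting it together: 100  320  1458.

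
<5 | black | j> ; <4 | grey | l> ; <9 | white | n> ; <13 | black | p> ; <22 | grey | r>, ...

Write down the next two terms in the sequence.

<35 | white | t>, <57 | black | v>

First part — each term is the sum of the two before it: 5, 4, 9, 13, 22 → 35 → 57.
Shade: repeats black → grey → white, so black, grey, white, black, grey → white → black.
Letter: letters move forward 2 places in the alphabet, so j, l, n, p, r → t → v.
Putting the parts together: <35 | white | t> and then <57 | black | v>.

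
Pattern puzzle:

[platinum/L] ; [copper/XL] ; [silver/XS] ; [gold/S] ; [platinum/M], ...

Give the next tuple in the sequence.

Metal: platinum, copper, silver, gold, platinum → copper (repeats platinum → copper → silver → gold).
Size goes L, XL, XS, S, M → L (runs through clothing sizes XS→XL).
So the next tuple is [copper/L].

[copper/L]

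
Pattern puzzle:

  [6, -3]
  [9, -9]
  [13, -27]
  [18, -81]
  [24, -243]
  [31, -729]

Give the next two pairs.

First slot: differences are 3, 4, 5, … (increasing by 1 each time), so 6, 9, 13, 18, 24, 31 → 39 → 48.
Second slot: ×3 each step, so -3, -9, -27, -81, -243, -729 → -2187 → -6561.
Putting the parts together: [39, -2187] and then [48, -6561].

[39, -2187], [48, -6561]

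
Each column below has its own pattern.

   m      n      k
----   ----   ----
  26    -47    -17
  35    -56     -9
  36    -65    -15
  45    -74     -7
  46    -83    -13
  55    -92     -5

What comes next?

56  -101  -11

Column m — alternating steps +9, +1, +9, +1, …: 26, 35, 36, 45, 46, 55 → 56.
Column n — −9 each step: -47, -56, -65, -74, -83, -92 → -101.
For the column k, alternating steps +8, −6, +8, −6, …: -17, -9, -15, -7, -13, -5 → -11.
Combining the parts gives 56  -101  -11.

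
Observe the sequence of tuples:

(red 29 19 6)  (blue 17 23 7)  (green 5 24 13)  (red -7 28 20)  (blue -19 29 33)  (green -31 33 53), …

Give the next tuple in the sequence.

Colour: red, blue, green, red, blue, green → red (repeats red → blue → green).
Second part: −12 each step, so 29, 17, 5, -7, -19, -31 → -43.
Third part goes 19, 23, 24, 28, 29, 33 → 34 (alternating steps +4, +1, +4, +1, …).
Fourth part — each term is the sum of the two before it: 6, 7, 13, 20, 33, 53 → 86.
So the next tuple is (red -43 34 86).

(red -43 34 86)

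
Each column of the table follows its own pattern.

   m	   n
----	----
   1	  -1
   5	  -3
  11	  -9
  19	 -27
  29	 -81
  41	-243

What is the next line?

Column m goes 1, 5, 11, 19, 29, 41 → 55 (differences are 4, 6, 8, … (increasing by 2 each time)).
For the column n, ×3 each step: -1, -3, -9, -27, -81, -243 → -729.
Combining the parts gives 55  -729.

55  -729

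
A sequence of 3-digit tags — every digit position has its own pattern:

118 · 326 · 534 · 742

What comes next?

950

For the first digit, +2 each step, mod 10: 1, 3, 5, 7 → 9.
Second digit: 1, 2, 3, 4 → 5 (+1 each step, mod 10).
Third digit goes 8, 6, 4, 2 → 0 (−2 each step, mod 10).
So the next tag is 950.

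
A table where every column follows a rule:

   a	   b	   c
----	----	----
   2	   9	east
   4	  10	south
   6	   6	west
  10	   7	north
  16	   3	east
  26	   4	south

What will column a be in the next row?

Column a: each term is the sum of the two before it; 2, 4, 6, 10, 16, 26 → 42.

42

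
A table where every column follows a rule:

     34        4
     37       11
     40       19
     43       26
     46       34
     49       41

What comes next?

52  49

First component: +3 each step; 34, 37, 40, 43, 46, 49 → 52.
Second component: alternating steps +7, +8, +7, +8, …; 4, 11, 19, 26, 34, 41 → 49.
Combining the parts gives 52  49.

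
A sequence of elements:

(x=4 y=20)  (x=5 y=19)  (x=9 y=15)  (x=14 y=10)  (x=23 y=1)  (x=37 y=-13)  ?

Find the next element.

X: each term is the sum of the two before it; 4, 5, 9, 14, 23, 37 → 60.
Y goes 20, 19, 15, 10, 1, -13 → -36 (together with the x always sums to 24).
So the next element is (x=60 y=-36).

(x=60 y=-36)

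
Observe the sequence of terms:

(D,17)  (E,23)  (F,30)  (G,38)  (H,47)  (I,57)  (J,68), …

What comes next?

(K,80)

Letter goes D, E, F, G, H, I, J → K (letters move forward 1 place in the alphabet).
Second coordinate: differences are 6, 7, 8, … (increasing by 1 each time), so 17, 23, 30, 38, 47, 57, 68 → 80.
Combining the parts gives (K,80).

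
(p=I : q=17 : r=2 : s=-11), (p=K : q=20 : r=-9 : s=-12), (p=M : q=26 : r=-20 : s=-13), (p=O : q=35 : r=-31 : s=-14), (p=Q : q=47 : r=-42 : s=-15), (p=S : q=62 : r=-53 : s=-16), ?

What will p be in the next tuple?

P — letters move forward 2 places in the alphabet: I, K, M, O, Q, S → U.
Q goes 17, 20, 26, 35, 47, 62 → 80 (differences are 3, 6, 9, … (increasing by 3 each time)).
R — −11 each step: 2, -9, -20, -31, -42, -53 → -64.
S: −1 each step, so -11, -12, -13, -14, -15, -16 → -17.

U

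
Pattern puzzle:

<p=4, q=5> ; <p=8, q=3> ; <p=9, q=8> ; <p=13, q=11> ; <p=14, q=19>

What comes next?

<p=18, q=30>

P: 4, 8, 9, 13, 14 → 18 (alternating steps +4, +1, +4, +1, …).
Q — each term is the sum of the two before it: 5, 3, 8, 11, 19 → 30.
So the next point is <p=18, q=30>.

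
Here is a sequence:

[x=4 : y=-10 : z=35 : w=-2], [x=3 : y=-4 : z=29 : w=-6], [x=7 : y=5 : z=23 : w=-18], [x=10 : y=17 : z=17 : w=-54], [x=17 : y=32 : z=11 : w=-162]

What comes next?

[x=27 : y=50 : z=5 : w=-486]

X: each term is the sum of the two before it, so 4, 3, 7, 10, 17 → 27.
Y: differences are 6, 9, 12, … (increasing by 3 each time); -10, -4, 5, 17, 32 → 50.
Z: −6 each step, so 35, 29, 23, 17, 11 → 5.
W: -2, -6, -18, -54, -162 → -486 (×3 each step).
So the next element is [x=27 : y=50 : z=5 : w=-486].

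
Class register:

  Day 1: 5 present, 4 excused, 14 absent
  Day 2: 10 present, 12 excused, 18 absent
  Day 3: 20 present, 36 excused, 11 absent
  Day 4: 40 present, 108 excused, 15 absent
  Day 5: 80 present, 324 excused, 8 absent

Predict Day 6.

160 present, 972 excused, 12 absent

Present: ×2 each step; 5, 10, 20, 40, 80 → 160.
Excused — ×3 each step: 4, 12, 36, 108, 324 → 972.
For the absent, alternating steps +4, −7, +4, −7, …: 14, 18, 11, 15, 8 → 12.
So the next line is 160 present, 972 excused, 12 absent.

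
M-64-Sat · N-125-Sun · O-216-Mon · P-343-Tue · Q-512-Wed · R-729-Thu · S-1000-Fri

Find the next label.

Letter: M, N, O, P, Q, R, S → T (letters move forward 1 place in the alphabet).
Second component: perfect cubes: 4³, 5³, 6³, …, so 64, 125, 216, 343, 512, 729, 1000 → 1331.
Day: runs through the weekdays Mon→Sun, so Sat, Sun, Mon, Tue, Wed, Thu, Fri → Sat.
Putting it together: T-1331-Sat.

T-1331-Sat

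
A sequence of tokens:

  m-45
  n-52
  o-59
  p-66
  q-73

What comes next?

Letter goes m, n, o, p, q → r (letters move forward 1 place in the alphabet).
Second component: +7 each step; 45, 52, 59, 66, 73 → 80.
So the next token is r-80.

r-80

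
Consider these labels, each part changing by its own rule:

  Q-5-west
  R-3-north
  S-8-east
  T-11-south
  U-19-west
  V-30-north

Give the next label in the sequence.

W-49-east

Letter goes Q, R, S, T, U, V → W (letters move forward 1 place in the alphabet).
Second component: 5, 3, 8, 11, 19, 30 → 49 (each term is the sum of the two before it).
Direction goes west, north, east, south, west, north → east (repeats west → north → east → south).
So the next label is W-49-east.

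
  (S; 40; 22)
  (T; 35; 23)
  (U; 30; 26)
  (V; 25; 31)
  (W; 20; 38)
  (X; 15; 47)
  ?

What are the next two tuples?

Letter: letters move forward 1 place in the alphabet, so S, T, U, V, W, X → Y → Z.
Second coordinate: −5 each step, so 40, 35, 30, 25, 20, 15 → 10 → 5.
Third coordinate goes 22, 23, 26, 31, 38, 47 → 58 → 71 (differences are 1, 3, 5, … (increasing by 2 each time)).
Putting the parts together: (Y; 10; 58) and then (Z; 5; 71).

(Y; 10; 58), (Z; 5; 71)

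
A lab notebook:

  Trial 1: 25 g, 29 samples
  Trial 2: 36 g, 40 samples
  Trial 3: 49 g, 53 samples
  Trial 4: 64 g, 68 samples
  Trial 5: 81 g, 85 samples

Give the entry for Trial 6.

G: 25, 36, 49, 64, 81 → 100 (perfect squares: 5², 6², 7², …).
Samples: 29, 40, 53, 68, 85 → 104 (always 4 more than the g).
Putting it together: 100 g, 104 samples.

100 g, 104 samples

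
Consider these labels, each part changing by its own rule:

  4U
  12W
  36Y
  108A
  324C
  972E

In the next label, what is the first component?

First component: ×3 each step; 4, 12, 36, 108, 324, 972 → 2916.
For the letter, letters move forward 2 places in the alphabet, wrapping Z→A: U, W, Y, A, C, E → G.

2916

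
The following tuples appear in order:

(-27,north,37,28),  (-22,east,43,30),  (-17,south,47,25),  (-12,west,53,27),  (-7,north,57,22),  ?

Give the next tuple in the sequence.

For the first component, +5 each step: -27, -22, -17, -12, -7 → -2.
Direction — repeats north → east → south → west: north, east, south, west, north → east.
Third component: alternating steps +6, +4, +6, +4, …, so 37, 43, 47, 53, 57 → 63.
Fourth component: 28, 30, 25, 27, 22 → 24 (alternating steps +2, −5, +2, −5, …).
So the next tuple is (-2,east,63,24).

(-2,east,63,24)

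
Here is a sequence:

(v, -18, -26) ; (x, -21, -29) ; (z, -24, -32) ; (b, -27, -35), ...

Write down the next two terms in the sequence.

Letter: letters move forward 2 places in the alphabet, wrapping Z→A; v, x, z, b → d → f.
Second coordinate goes -18, -21, -24, -27 → -30 → -33 (−3 each step).
For the third coordinate, always 8 less than the second coordinate: -26, -29, -32, -35 → -38 → -41.
Putting the parts together: (d, -30, -38) and then (f, -33, -41).

(d, -30, -38), (f, -33, -41)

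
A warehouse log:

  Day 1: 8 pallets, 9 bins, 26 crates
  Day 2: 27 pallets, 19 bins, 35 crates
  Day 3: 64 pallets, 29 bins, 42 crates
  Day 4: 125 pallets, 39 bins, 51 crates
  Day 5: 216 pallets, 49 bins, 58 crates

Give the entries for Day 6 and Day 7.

343 pallets, 59 bins, 67 crates; 512 pallets, 69 bins, 74 crates

Pallets: 8, 27, 64, 125, 216 → 343 → 512 (perfect cubes: 2³, 3³, 4³, …).
Bins goes 9, 19, 29, 39, 49 → 59 → 69 (+10 each step).
Crates goes 26, 35, 42, 51, 58 → 67 → 74 (alternating steps +9, +7, +9, +7, …).
Putting the parts together: 343 pallets, 59 bins, 67 crates and then 512 pallets, 69 bins, 74 crates.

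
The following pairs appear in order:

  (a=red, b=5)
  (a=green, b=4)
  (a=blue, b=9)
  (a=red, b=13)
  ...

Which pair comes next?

(a=green, b=22)

A: repeats red → green → blue; red, green, blue, red → green.
For the b, each term is the sum of the two before it: 5, 4, 9, 13 → 22.
So the next pair is (a=green, b=22).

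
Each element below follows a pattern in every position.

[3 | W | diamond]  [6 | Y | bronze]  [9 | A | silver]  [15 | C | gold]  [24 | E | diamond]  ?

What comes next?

[39 | G | bronze]

First slot: each term is the sum of the two before it; 3, 6, 9, 15, 24 → 39.
Letter — letters move forward 2 places in the alphabet, wrapping Z→A: W, Y, A, C, E → G.
Rank: diamond, bronze, silver, gold, diamond → bronze (repeats diamond → bronze → silver → gold).
So the next element is [39 | G | bronze].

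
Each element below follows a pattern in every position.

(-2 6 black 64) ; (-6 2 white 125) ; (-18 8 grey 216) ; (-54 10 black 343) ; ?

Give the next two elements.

(-162 18 white 512), (-486 28 grey 729)

First slot — ×3 each step: -2, -6, -18, -54 → -162 → -486.
Second slot: 6, 2, 8, 10 → 18 → 28 (each term is the sum of the two before it).
Shade: repeats black → white → grey; black, white, grey, black → white → grey.
Fourth slot: perfect cubes: 4³, 5³, 6³, …, so 64, 125, 216, 343 → 512 → 729.
So the next two elements are (-162 18 white 512) and (-486 28 grey 729).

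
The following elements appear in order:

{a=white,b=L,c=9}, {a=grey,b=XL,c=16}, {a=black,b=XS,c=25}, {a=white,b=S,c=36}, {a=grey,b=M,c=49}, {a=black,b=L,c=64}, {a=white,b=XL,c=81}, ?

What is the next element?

{a=grey,b=XS,c=100}

A — repeats white → grey → black: white, grey, black, white, grey, black, white → grey.
B: repeats L → XL → XS → S → M, so L, XL, XS, S, M, L, XL → XS.
C: perfect squares: 3², 4², 5², …, so 9, 16, 25, 36, 49, 64, 81 → 100.
Combining the parts gives {a=grey,b=XS,c=100}.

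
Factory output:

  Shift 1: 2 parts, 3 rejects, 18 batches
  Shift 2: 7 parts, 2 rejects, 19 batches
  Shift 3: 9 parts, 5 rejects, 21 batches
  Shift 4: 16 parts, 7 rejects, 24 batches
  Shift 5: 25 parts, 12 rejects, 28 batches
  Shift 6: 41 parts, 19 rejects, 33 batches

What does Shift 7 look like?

Parts — each term is the sum of the two before it: 2, 7, 9, 16, 25, 41 → 66.
Rejects goes 3, 2, 5, 7, 12, 19 → 31 (each term is the sum of the two before it).
Batches — differences are 1, 2, 3, … (increasing by 1 each time): 18, 19, 21, 24, 28, 33 → 39.
So the next line is 66 parts, 31 rejects, 39 batches.

66 parts, 31 rejects, 39 batches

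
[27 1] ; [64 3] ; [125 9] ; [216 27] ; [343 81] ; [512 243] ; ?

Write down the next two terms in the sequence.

For the first component, perfect cubes: 3³, 4³, 5³, …: 27, 64, 125, 216, 343, 512 → 729 → 1000.
Second component: ×3 each step, so 1, 3, 9, 27, 81, 243 → 729 → 2187.
Putting the parts together: [729 729] and then [1000 2187].

[729 729], [1000 2187]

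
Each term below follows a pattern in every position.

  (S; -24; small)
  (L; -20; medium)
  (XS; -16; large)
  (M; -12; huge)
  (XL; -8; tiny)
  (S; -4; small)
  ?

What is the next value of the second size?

Second size: repeats small → medium → large → huge → tiny, so small, medium, large, huge, tiny, small → medium.

medium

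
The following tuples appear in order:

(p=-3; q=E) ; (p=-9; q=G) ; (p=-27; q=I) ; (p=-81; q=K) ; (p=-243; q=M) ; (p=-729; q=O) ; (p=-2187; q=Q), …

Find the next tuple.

(p=-6561; q=S)

P: ×3 each step; -3, -9, -27, -81, -243, -729, -2187 → -6561.
Q: letters move forward 2 places in the alphabet; E, G, I, K, M, O, Q → S.
Combining the parts gives (p=-6561; q=S).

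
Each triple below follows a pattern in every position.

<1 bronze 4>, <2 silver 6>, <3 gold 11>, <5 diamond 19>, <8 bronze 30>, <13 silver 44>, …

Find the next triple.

First component: 1, 2, 3, 5, 8, 13 → 21 (each term is the sum of the two before it).
Rank: bronze, silver, gold, diamond, bronze, silver → gold (repeats bronze → silver → gold → diamond).
Third component goes 4, 6, 11, 19, 30, 44 → 61 (differences are 2, 5, 8, … (increasing by 3 each time)).
So the next triple is <21 gold 61>.

<21 gold 61>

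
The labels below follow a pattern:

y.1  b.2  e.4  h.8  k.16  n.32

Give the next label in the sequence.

For the letter, letters move forward 3 places in the alphabet, wrapping Z→A: y, b, e, h, k, n → q.
Second component — ×2 each step: 1, 2, 4, 8, 16, 32 → 64.
Putting it together: q.64.

q.64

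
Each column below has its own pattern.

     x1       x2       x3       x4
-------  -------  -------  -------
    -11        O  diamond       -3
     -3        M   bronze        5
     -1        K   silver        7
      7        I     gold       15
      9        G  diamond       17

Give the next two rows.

17  E  bronze  25; 19  C  silver  27

Column x1: -11, -3, -1, 7, 9 → 17 → 19 (alternating steps +8, +2, +8, +2, …).
Column x2: O, M, K, I, G → E → C (letters move back 2 places in the alphabet).
Column x3: repeats diamond → bronze → silver → gold; diamond, bronze, silver, gold, diamond → bronze → silver.
For the column x4, always 8 more than the column x1: -3, 5, 7, 15, 17 → 25 → 27.
Putting the parts together: 17  E  bronze  25 and then 19  C  silver  27.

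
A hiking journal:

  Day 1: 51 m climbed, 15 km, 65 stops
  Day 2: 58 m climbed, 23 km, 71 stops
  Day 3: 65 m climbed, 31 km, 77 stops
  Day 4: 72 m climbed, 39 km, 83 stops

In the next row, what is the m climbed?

M climbed: +7 each step, so 51, 58, 65, 72 → 79.

79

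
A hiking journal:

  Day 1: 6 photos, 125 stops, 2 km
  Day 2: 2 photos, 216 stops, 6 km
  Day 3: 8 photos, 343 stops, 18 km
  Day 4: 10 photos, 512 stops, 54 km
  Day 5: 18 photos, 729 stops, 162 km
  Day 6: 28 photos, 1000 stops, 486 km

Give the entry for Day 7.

Photos goes 6, 2, 8, 10, 18, 28 → 46 (each term is the sum of the two before it).
Stops — perfect cubes: 5³, 6³, 7³, …: 125, 216, 343, 512, 729, 1000 → 1331.
Km: ×3 each step; 2, 6, 18, 54, 162, 486 → 1458.
Putting it together: 46 photos, 1331 stops, 1458 km.

46 photos, 1331 stops, 1458 km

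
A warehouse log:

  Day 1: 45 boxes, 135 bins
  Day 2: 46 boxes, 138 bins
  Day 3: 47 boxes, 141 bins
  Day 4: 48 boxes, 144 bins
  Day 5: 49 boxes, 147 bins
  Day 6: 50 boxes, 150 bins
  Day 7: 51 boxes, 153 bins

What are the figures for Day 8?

Boxes goes 45, 46, 47, 48, 49, 50, 51 → 52 (+1 each step).
Bins: 135, 138, 141, 144, 147, 150, 153 → 156 (always 3 × the boxes).
Combining the parts gives 52 boxes, 156 bins.

52 boxes, 156 bins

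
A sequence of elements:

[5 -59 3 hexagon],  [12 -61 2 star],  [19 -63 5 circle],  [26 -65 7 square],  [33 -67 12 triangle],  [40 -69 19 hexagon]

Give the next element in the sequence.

[47 -71 31 star]

First coordinate goes 5, 12, 19, 26, 33, 40 → 47 (+7 each step).
Second coordinate — −2 each step: -59, -61, -63, -65, -67, -69 → -71.
Third coordinate: 3, 2, 5, 7, 12, 19 → 31 (each term is the sum of the two before it).
Shape: repeats hexagon → star → circle → square → triangle, so hexagon, star, circle, square, triangle, hexagon → star.
So the next element is [47 -71 31 star].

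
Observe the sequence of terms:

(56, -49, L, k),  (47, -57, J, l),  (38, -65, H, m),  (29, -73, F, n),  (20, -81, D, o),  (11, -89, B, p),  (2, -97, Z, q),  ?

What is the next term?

First coordinate: −9 each step; 56, 47, 38, 29, 20, 11, 2 → -7.
Second coordinate: -49, -57, -65, -73, -81, -89, -97 → -105 (−8 each step).
For the first letter, letters move back 2 places in the alphabet, wrapping A→Z: L, J, H, F, D, B, Z → X.
Second letter goes k, l, m, n, o, p, q → r (letters move forward 1 place in the alphabet).
So the next term is (-7, -105, X, r).

(-7, -105, X, r)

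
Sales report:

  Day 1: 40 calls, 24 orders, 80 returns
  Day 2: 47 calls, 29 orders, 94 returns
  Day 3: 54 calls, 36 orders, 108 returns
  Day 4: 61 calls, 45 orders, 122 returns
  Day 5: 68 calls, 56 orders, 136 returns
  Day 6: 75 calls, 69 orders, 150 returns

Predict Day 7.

For the calls, +7 each step: 40, 47, 54, 61, 68, 75 → 82.
Orders: differences are 5, 7, 9, … (increasing by 2 each time), so 24, 29, 36, 45, 56, 69 → 84.
For the returns, always 2 × the calls: 80, 94, 108, 122, 136, 150 → 164.
So the next record is 82 calls, 84 orders, 164 returns.

82 calls, 84 orders, 164 returns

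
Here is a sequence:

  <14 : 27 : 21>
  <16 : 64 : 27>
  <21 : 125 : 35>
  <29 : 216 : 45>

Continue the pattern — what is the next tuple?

First part: 14, 16, 21, 29 → 40 (differences are 2, 5, 8, … (increasing by 3 each time)).
Second part — perfect cubes: 3³, 4³, 5³, …: 27, 64, 125, 216 → 343.
For the third part, differences are 6, 8, 10, … (increasing by 2 each time): 21, 27, 35, 45 → 57.
So the next tuple is <40 : 343 : 57>.

<40 : 343 : 57>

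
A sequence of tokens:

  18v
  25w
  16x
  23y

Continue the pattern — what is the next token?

First component goes 18, 25, 16, 23 → 14 (alternating steps +7, −9, +7, −9, …).
Letter: v, w, x, y → z (letters move forward 1 place in the alphabet).
Combining the parts gives 14z.

14z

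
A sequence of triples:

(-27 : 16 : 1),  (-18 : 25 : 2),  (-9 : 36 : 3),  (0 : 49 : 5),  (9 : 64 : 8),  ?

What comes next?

First coordinate — +9 each step: -27, -18, -9, 0, 9 → 18.
Second coordinate: perfect squares: 4², 5², 6², …; 16, 25, 36, 49, 64 → 81.
Third coordinate: 1, 2, 3, 5, 8 → 13 (each term is the sum of the two before it).
Combining the parts gives (18 : 81 : 13).

(18 : 81 : 13)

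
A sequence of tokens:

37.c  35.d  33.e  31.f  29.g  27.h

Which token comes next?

First component: −2 each step; 37, 35, 33, 31, 29, 27 → 25.
Letter — letters move forward 1 place in the alphabet: c, d, e, f, g, h → i.
Combining the parts gives 25.i.

25.i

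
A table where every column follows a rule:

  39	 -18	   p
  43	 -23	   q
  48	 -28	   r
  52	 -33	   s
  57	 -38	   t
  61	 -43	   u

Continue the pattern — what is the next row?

66  -48  v

For the first component, alternating steps +4, +5, +4, +5, …: 39, 43, 48, 52, 57, 61 → 66.
Second component: −5 each step, so -18, -23, -28, -33, -38, -43 → -48.
Letter — letters move forward 1 place in the alphabet: p, q, r, s, t, u → v.
Putting it together: 66  -48  v.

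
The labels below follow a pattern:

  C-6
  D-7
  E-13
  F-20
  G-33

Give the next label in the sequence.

H-53

Letter: letters move forward 1 place in the alphabet, so C, D, E, F, G → H.
Second component goes 6, 7, 13, 20, 33 → 53 (each term is the sum of the two before it).
Putting it together: H-53.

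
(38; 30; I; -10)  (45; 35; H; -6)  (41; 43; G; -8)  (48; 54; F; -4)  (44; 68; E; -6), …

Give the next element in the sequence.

First entry: alternating steps +7, −4, +7, −4, …; 38, 45, 41, 48, 44 → 51.
Second entry goes 30, 35, 43, 54, 68 → 85 (differences are 5, 8, 11, … (increasing by 3 each time)).
Letter: letters move back 1 place in the alphabet; I, H, G, F, E → D.
Fourth entry: -10, -6, -8, -4, -6 → -2 (alternating steps +4, −2, +4, −2, …).
Combining the parts gives (51; 85; D; -2).

(51; 85; D; -2)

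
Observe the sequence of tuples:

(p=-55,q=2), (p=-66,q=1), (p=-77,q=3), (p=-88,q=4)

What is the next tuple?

(p=-99,q=7)

P goes -55, -66, -77, -88 → -99 (−11 each step).
Q: each term is the sum of the two before it, so 2, 1, 3, 4 → 7.
Putting it together: (p=-99,q=7).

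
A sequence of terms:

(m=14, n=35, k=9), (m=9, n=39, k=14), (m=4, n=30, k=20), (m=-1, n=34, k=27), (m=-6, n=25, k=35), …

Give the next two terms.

(m=-11, n=29, k=44), (m=-16, n=20, k=54)

M goes 14, 9, 4, -1, -6 → -11 → -16 (−5 each step).
For the n, alternating steps +4, −9, +4, −9, …: 35, 39, 30, 34, 25 → 29 → 20.
K — differences are 5, 6, 7, … (increasing by 1 each time): 9, 14, 20, 27, 35 → 44 → 54.
So the next two terms are (m=-11, n=29, k=44) and (m=-16, n=20, k=54).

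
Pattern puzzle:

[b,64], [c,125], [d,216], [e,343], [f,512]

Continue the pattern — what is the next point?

[g,729]

For the letter, letters move forward 1 place in the alphabet: b, c, d, e, f → g.
Second value: perfect cubes: 4³, 5³, 6³, …; 64, 125, 216, 343, 512 → 729.
So the next point is [g,729].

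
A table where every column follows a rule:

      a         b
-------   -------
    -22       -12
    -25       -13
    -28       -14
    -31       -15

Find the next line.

-34  -16

Column a: −3 each step, so -22, -25, -28, -31 → -34.
Column b: -12, -13, -14, -15 → -16 (−1 each step).
Putting it together: -34  -16.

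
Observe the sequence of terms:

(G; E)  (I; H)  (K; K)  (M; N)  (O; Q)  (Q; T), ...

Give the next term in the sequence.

(S; W)

First letter goes G, I, K, M, O, Q → S (letters move forward 2 places in the alphabet).
For the second letter, letters move forward 3 places in the alphabet: E, H, K, N, Q, T → W.
Putting it together: (S; W).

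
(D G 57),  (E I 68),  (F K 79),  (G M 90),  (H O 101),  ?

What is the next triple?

First letter: letters move forward 1 place in the alphabet; D, E, F, G, H → I.
Second letter — letters move forward 2 places in the alphabet: G, I, K, M, O → Q.
Third slot: 57, 68, 79, 90, 101 → 112 (+11 each step).
Putting it together: (I Q 112).

(I Q 112)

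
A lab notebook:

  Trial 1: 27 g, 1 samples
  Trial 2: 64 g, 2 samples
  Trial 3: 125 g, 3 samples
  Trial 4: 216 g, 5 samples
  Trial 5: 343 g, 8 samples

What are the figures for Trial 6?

G: perfect cubes: 3³, 4³, 5³, …; 27, 64, 125, 216, 343 → 512.
Samples goes 1, 2, 3, 5, 8 → 13 (each term is the sum of the two before it).
Combining the parts gives 512 g, 13 samples.

512 g, 13 samples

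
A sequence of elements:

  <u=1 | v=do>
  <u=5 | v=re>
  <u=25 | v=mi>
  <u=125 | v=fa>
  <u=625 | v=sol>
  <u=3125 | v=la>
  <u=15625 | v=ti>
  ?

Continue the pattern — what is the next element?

<u=78125 | v=do>

U — ×5 each step: 1, 5, 25, 125, 625, 3125, 15625 → 78125.
V — runs through the solfège scale do→ti: do, re, mi, fa, sol, la, ti → do.
Combining the parts gives <u=78125 | v=do>.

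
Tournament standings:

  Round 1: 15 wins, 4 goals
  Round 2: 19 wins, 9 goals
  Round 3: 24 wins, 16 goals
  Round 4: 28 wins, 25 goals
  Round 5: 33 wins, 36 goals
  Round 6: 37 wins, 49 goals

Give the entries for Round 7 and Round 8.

Wins: alternating steps +4, +5, +4, +5, …, so 15, 19, 24, 28, 33, 37 → 42 → 46.
Goals: perfect squares: 2², 3², 4², …, so 4, 9, 16, 25, 36, 49 → 64 → 81.
Putting the parts together: 42 wins, 64 goals and then 46 wins, 81 goals.

42 wins, 64 goals; 46 wins, 81 goals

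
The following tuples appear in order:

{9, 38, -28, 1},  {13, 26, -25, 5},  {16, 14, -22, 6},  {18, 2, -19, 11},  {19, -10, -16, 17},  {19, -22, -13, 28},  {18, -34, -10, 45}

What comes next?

{16, -46, -7, 73}

First entry goes 9, 13, 16, 18, 19, 19, 18 → 16 (differences are 4, 3, 2, … (decreasing by 1 each time)).
Second entry goes 38, 26, 14, 2, -10, -22, -34 → -46 (−12 each step).
Third entry — +3 each step: -28, -25, -22, -19, -16, -13, -10 → -7.
For the fourth entry, each term is the sum of the two before it: 1, 5, 6, 11, 17, 28, 45 → 73.
Combining the parts gives {16, -46, -7, 73}.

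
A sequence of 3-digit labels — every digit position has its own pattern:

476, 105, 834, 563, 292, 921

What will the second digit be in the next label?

First digit goes 4, 1, 8, 5, 2, 9 → 6 (−3 each step, mod 10).
For the second digit, +3 each step, mod 10: 7, 0, 3, 6, 9, 2 → 5.
Third digit — −1 each step, mod 10: 6, 5, 4, 3, 2, 1 → 0.

5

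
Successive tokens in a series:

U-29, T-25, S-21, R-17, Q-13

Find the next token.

Letter: letters move back 1 place in the alphabet; U, T, S, R, Q → P.
Second component: 29, 25, 21, 17, 13 → 9 (−4 each step).
Putting it together: P-9.

P-9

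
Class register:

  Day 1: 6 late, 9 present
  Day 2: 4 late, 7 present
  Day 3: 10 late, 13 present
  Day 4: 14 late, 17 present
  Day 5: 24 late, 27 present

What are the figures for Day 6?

Late: each term is the sum of the two before it; 6, 4, 10, 14, 24 → 38.
Present: 9, 7, 13, 17, 27 → 41 (always 3 more than the late).
Combining the parts gives 38 late, 41 present.

38 late, 41 present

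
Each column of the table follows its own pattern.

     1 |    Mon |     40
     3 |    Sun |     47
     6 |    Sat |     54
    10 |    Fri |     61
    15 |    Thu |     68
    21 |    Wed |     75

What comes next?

For the first component, differences are 2, 3, 4, … (increasing by 1 each time): 1, 3, 6, 10, 15, 21 → 28.
Day: Mon, Sun, Sat, Fri, Thu, Wed → Tue (runs backward through the weekdays Mon→Sun).
Third component — +7 each step: 40, 47, 54, 61, 68, 75 → 82.
Combining the parts gives 28  Tue  82.

28  Tue  82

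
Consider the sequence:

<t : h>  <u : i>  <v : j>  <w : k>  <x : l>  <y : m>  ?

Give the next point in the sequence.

First letter: letters move forward 1 place in the alphabet; t, u, v, w, x, y → z.
Second letter: letters move forward 1 place in the alphabet; h, i, j, k, l, m → n.
Combining the parts gives <z : n>.

<z : n>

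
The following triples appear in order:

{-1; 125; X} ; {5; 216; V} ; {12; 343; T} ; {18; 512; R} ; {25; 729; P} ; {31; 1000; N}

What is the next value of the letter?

Letter: letters move back 2 places in the alphabet; X, V, T, R, P, N → L.

L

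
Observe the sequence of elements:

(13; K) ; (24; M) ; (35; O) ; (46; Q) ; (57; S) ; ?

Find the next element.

(68; U)

First part: +11 each step, so 13, 24, 35, 46, 57 → 68.
Letter: letters move forward 2 places in the alphabet; K, M, O, Q, S → U.
Putting it together: (68; U).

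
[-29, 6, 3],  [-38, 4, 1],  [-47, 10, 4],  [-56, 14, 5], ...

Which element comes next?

For the first coordinate, −9 each step: -29, -38, -47, -56 → -65.
Second coordinate goes 6, 4, 10, 14 → 24 (each term is the sum of the two before it).
Third coordinate — each term is the sum of the two before it: 3, 1, 4, 5 → 9.
Putting it together: [-65, 24, 9].

[-65, 24, 9]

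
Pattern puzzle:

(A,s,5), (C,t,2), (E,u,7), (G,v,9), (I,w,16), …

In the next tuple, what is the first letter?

K

First letter — letters move forward 2 places in the alphabet: A, C, E, G, I → K.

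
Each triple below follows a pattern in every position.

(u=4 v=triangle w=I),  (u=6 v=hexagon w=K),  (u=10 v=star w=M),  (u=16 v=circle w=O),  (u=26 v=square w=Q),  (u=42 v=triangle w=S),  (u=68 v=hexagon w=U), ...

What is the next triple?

(u=110 v=star w=W)

For the u, each term is the sum of the two before it: 4, 6, 10, 16, 26, 42, 68 → 110.
V: triangle, hexagon, star, circle, square, triangle, hexagon → star (repeats triangle → hexagon → star → circle → square).
W: letters move forward 2 places in the alphabet; I, K, M, O, Q, S, U → W.
Putting it together: (u=110 v=star w=W).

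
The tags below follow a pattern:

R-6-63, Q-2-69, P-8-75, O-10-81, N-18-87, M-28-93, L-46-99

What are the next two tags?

K-74-105 then J-120-111

Letter — letters move back 1 place in the alphabet: R, Q, P, O, N, M, L → K → J.
Second component: each term is the sum of the two before it, so 6, 2, 8, 10, 18, 28, 46 → 74 → 120.
Third component: 63, 69, 75, 81, 87, 93, 99 → 105 → 111 (+6 each step).
Putting the parts together: K-74-105 and then J-120-111.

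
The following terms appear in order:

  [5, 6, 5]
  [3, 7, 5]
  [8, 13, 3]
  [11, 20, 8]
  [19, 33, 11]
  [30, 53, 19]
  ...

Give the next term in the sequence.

[49, 86, 30]

First coordinate: each term is the sum of the two before it; 5, 3, 8, 11, 19, 30 → 49.
Second coordinate: each term is the sum of the two before it, so 6, 7, 13, 20, 33, 53 → 86.
Third coordinate — always the previous value of the first coordinate: 5, 5, 3, 8, 11, 19 → 30.
So the next term is [49, 86, 30].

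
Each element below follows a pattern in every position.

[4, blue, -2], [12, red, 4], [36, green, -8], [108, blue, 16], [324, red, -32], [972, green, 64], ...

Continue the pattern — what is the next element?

[2916, blue, -128]

First part — ×3 each step: 4, 12, 36, 108, 324, 972 → 2916.
Colour goes blue, red, green, blue, red, green → blue (repeats blue → red → green).
Third part: ×(-2) each step, so -2, 4, -8, 16, -32, 64 → -128.
So the next element is [2916, blue, -128].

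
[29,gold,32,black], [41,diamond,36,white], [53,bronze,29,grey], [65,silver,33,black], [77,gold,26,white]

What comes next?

For the first slot, +12 each step: 29, 41, 53, 65, 77 → 89.
Rank: gold, diamond, bronze, silver, gold → diamond (repeats gold → diamond → bronze → silver).
Third slot: alternating steps +4, −7, +4, −7, …; 32, 36, 29, 33, 26 → 30.
For the shade, repeats black → white → grey: black, white, grey, black, white → grey.
Combining the parts gives [89,diamond,30,grey].

[89,diamond,30,grey]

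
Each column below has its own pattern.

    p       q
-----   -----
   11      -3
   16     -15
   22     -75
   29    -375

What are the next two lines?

37  -1875; 46  -9375

Column p goes 11, 16, 22, 29 → 37 → 46 (differences are 5, 6, 7, … (increasing by 1 each time)).
Column q: ×5 each step; -3, -15, -75, -375 → -1875 → -9375.
So the next two lines are 37  -1875 and 46  -9375.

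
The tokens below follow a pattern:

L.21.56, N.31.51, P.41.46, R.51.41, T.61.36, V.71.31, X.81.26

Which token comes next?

For the letter, letters move forward 2 places in the alphabet: L, N, P, R, T, V, X → Z.
Second component: +10 each step; 21, 31, 41, 51, 61, 71, 81 → 91.
Third component goes 56, 51, 46, 41, 36, 31, 26 → 21 (−5 each step).
Combining the parts gives Z.91.21.

Z.91.21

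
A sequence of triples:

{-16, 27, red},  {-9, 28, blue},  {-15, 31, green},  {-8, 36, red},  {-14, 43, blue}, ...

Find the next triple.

{-7, 52, green}

First part — alternating steps +7, −6, +7, −6, …: -16, -9, -15, -8, -14 → -7.
Second part: differences are 1, 3, 5, … (increasing by 2 each time), so 27, 28, 31, 36, 43 → 52.
Colour goes red, blue, green, red, blue → green (repeats red → blue → green).
So the next triple is {-7, 52, green}.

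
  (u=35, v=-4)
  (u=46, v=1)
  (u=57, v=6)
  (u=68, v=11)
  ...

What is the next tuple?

U — +11 each step: 35, 46, 57, 68 → 79.
V: +5 each step; -4, 1, 6, 11 → 16.
Putting it together: (u=79, v=16).

(u=79, v=16)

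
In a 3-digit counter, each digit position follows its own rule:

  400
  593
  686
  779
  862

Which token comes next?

For the first digit, +1 each step, mod 10: 4, 5, 6, 7, 8 → 9.
Second digit: 0, 9, 8, 7, 6 → 5 (−1 each step, mod 10).
Third digit: 0, 3, 6, 9, 2 → 5 (+3 each step, mod 10).
So the next token is 955.

955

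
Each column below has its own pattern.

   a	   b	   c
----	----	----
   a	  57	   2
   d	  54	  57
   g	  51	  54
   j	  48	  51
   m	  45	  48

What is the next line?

Column a: letters move forward 3 places in the alphabet, so a, d, g, j, m → p.
Column b: 57, 54, 51, 48, 45 → 42 (−3 each step).
For the column c, always the previous value of the column b: 2, 57, 54, 51, 48 → 45.
So the next line is p  42  45.

p  42  45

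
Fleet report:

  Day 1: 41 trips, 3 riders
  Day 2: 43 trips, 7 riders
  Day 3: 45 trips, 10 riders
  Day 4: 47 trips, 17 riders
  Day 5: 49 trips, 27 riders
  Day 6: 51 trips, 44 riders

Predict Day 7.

53 trips, 71 riders

Trips goes 41, 43, 45, 47, 49, 51 → 53 (+2 each step).
Riders goes 3, 7, 10, 17, 27, 44 → 71 (each term is the sum of the two before it).
So the next record is 53 trips, 71 riders.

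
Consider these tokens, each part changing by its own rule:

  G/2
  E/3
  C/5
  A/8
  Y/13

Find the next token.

Letter — letters move back 2 places in the alphabet, wrapping A→Z: G, E, C, A, Y → W.
Second component — each term is the sum of the two before it: 2, 3, 5, 8, 13 → 21.
So the next token is W/21.

W/21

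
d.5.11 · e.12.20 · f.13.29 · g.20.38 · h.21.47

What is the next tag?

i.28.56

Letter goes d, e, f, g, h → i (letters move forward 1 place in the alphabet).
Second component: 5, 12, 13, 20, 21 → 28 (alternating steps +7, +1, +7, +1, …).
Third component: +9 each step; 11, 20, 29, 38, 47 → 56.
So the next tag is i.28.56.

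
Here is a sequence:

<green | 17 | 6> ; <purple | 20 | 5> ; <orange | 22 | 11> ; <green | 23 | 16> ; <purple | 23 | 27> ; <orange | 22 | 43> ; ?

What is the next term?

Colour: repeats green → purple → orange; green, purple, orange, green, purple, orange → green.
For the second slot, differences are 3, 2, 1, … (decreasing by 1 each time): 17, 20, 22, 23, 23, 22 → 20.
For the third slot, each term is the sum of the two before it: 6, 5, 11, 16, 27, 43 → 70.
Combining the parts gives <green | 20 | 70>.

<green | 20 | 70>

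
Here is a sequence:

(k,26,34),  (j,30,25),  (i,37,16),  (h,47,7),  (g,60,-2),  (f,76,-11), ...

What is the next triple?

(e,95,-20)

Letter goes k, j, i, h, g, f → e (letters move back 1 place in the alphabet).
Second slot goes 26, 30, 37, 47, 60, 76 → 95 (differences are 4, 7, 10, … (increasing by 3 each time)).
Third slot goes 34, 25, 16, 7, -2, -11 → -20 (−9 each step).
Combining the parts gives (e,95,-20).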